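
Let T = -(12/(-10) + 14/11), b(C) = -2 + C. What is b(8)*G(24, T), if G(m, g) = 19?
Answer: 114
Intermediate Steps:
T = -4/55 (T = -(12*(-⅒) + 14*(1/11)) = -(-6/5 + 14/11) = -1*4/55 = -4/55 ≈ -0.072727)
b(8)*G(24, T) = (-2 + 8)*19 = 6*19 = 114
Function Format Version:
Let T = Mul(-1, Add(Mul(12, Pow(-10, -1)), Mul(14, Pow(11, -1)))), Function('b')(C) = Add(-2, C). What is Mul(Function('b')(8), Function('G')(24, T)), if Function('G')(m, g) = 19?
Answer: 114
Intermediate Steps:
T = Rational(-4, 55) (T = Mul(-1, Add(Mul(12, Rational(-1, 10)), Mul(14, Rational(1, 11)))) = Mul(-1, Add(Rational(-6, 5), Rational(14, 11))) = Mul(-1, Rational(4, 55)) = Rational(-4, 55) ≈ -0.072727)
Mul(Function('b')(8), Function('G')(24, T)) = Mul(Add(-2, 8), 19) = Mul(6, 19) = 114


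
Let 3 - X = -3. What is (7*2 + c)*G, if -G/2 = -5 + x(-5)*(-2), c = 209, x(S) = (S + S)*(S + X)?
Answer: -6690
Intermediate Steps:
X = 6 (X = 3 - 1*(-3) = 3 + 3 = 6)
x(S) = 2*S*(6 + S) (x(S) = (S + S)*(S + 6) = (2*S)*(6 + S) = 2*S*(6 + S))
G = -30 (G = -2*(-5 + (2*(-5)*(6 - 5))*(-2)) = -2*(-5 + (2*(-5)*1)*(-2)) = -2*(-5 - 10*(-2)) = -2*(-5 + 20) = -2*15 = -30)
(7*2 + c)*G = (7*2 + 209)*(-30) = (14 + 209)*(-30) = 223*(-30) = -6690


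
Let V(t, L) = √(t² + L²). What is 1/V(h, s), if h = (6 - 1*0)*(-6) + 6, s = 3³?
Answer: √181/543 ≈ 0.024776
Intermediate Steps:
s = 27
h = -30 (h = (6 + 0)*(-6) + 6 = 6*(-6) + 6 = -36 + 6 = -30)
V(t, L) = √(L² + t²)
1/V(h, s) = 1/(√(27² + (-30)²)) = 1/(√(729 + 900)) = 1/(√1629) = 1/(3*√181) = √181/543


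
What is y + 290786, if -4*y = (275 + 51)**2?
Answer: 264217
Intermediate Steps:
y = -26569 (y = -(275 + 51)**2/4 = -1/4*326**2 = -1/4*106276 = -26569)
y + 290786 = -26569 + 290786 = 264217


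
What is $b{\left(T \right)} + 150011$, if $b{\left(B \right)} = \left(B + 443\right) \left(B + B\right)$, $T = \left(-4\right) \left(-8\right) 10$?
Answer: $638331$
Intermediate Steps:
$T = 320$ ($T = 32 \cdot 10 = 320$)
$b{\left(B \right)} = 2 B \left(443 + B\right)$ ($b{\left(B \right)} = \left(443 + B\right) 2 B = 2 B \left(443 + B\right)$)
$b{\left(T \right)} + 150011 = 2 \cdot 320 \left(443 + 320\right) + 150011 = 2 \cdot 320 \cdot 763 + 150011 = 488320 + 150011 = 638331$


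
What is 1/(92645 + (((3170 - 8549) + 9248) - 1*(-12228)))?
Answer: 1/108742 ≈ 9.1961e-6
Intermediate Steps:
1/(92645 + (((3170 - 8549) + 9248) - 1*(-12228))) = 1/(92645 + ((-5379 + 9248) + 12228)) = 1/(92645 + (3869 + 12228)) = 1/(92645 + 16097) = 1/108742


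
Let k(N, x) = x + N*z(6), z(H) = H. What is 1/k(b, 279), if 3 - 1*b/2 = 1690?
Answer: -1/19965 ≈ -5.0088e-5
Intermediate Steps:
b = -3374 (b = 6 - 2*1690 = 6 - 3380 = -3374)
k(N, x) = x + 6*N (k(N, x) = x + N*6 = x + 6*N)
1/k(b, 279) = 1/(279 + 6*(-3374)) = 1/(279 - 20244) = 1/(-19965) = -1/19965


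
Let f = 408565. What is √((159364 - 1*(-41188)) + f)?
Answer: √609117 ≈ 780.46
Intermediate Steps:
√((159364 - 1*(-41188)) + f) = √((159364 - 1*(-41188)) + 408565) = √((159364 + 41188) + 408565) = √(200552 + 408565) = √609117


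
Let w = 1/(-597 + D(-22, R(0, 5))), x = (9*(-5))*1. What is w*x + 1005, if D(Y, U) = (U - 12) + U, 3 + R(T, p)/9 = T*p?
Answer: 222120/221 ≈ 1005.1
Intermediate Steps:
x = -45 (x = -45*1 = -45)
R(T, p) = -27 + 9*T*p (R(T, p) = -27 + 9*(T*p) = -27 + 9*T*p)
D(Y, U) = -12 + 2*U (D(Y, U) = (-12 + U) + U = -12 + 2*U)
w = -1/663 (w = 1/(-597 + (-12 + 2*(-27 + 9*0*5))) = 1/(-597 + (-12 + 2*(-27 + 0))) = 1/(-597 + (-12 + 2*(-27))) = 1/(-597 + (-12 - 54)) = 1/(-597 - 66) = 1/(-663) = -1/663 ≈ -0.0015083)
w*x + 1005 = -1/663*(-45) + 1005 = 15/221 + 1005 = 222120/221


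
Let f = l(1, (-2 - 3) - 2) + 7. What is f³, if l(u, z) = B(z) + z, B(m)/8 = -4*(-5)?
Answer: 4096000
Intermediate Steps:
B(m) = 160 (B(m) = 8*(-4*(-5)) = 8*20 = 160)
l(u, z) = 160 + z
f = 160 (f = (160 + ((-2 - 3) - 2)) + 7 = (160 + (-5 - 2)) + 7 = (160 - 7) + 7 = 153 + 7 = 160)
f³ = 160³ = 4096000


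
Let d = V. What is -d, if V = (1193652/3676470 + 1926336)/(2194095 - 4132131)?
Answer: 196725491877/197920311470 ≈ 0.99396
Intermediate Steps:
V = -196725491877/197920311470 (V = (1193652*(1/3676470) + 1926336)/(-1938036) = (198942/612745 + 1926336)*(-1/1938036) = (1180352951262/612745)*(-1/1938036) = -196725491877/197920311470 ≈ -0.99396)
d = -196725491877/197920311470 ≈ -0.99396
-d = -1*(-196725491877/197920311470) = 196725491877/197920311470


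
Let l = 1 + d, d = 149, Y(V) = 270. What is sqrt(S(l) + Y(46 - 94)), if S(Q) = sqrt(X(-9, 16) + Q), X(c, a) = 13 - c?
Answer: sqrt(270 + 2*sqrt(43)) ≈ 16.826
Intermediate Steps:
l = 150 (l = 1 + 149 = 150)
S(Q) = sqrt(22 + Q) (S(Q) = sqrt((13 - 1*(-9)) + Q) = sqrt((13 + 9) + Q) = sqrt(22 + Q))
sqrt(S(l) + Y(46 - 94)) = sqrt(sqrt(22 + 150) + 270) = sqrt(sqrt(172) + 270) = sqrt(2*sqrt(43) + 270) = sqrt(270 + 2*sqrt(43))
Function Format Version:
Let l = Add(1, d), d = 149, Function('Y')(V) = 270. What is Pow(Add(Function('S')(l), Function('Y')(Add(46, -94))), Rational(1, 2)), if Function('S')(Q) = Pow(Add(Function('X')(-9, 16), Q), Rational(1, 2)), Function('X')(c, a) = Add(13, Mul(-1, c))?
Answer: Pow(Add(270, Mul(2, Pow(43, Rational(1, 2)))), Rational(1, 2)) ≈ 16.826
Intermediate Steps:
l = 150 (l = Add(1, 149) = 150)
Function('S')(Q) = Pow(Add(22, Q), Rational(1, 2)) (Function('S')(Q) = Pow(Add(Add(13, Mul(-1, -9)), Q), Rational(1, 2)) = Pow(Add(Add(13, 9), Q), Rational(1, 2)) = Pow(Add(22, Q), Rational(1, 2)))
Pow(Add(Function('S')(l), Function('Y')(Add(46, -94))), Rational(1, 2)) = Pow(Add(Pow(Add(22, 150), Rational(1, 2)), 270), Rational(1, 2)) = Pow(Add(Pow(172, Rational(1, 2)), 270), Rational(1, 2)) = Pow(Add(Mul(2, Pow(43, Rational(1, 2))), 270), Rational(1, 2)) = Pow(Add(270, Mul(2, Pow(43, Rational(1, 2)))), Rational(1, 2))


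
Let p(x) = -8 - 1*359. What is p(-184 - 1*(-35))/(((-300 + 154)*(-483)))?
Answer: -367/70518 ≈ -0.0052043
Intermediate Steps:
p(x) = -367 (p(x) = -8 - 359 = -367)
p(-184 - 1*(-35))/(((-300 + 154)*(-483))) = -367*(-1/(483*(-300 + 154))) = -367/((-146*(-483))) = -367/70518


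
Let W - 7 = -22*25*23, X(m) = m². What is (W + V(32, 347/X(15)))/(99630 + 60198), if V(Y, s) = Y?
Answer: -12611/159828 ≈ -0.078904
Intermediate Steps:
W = -12643 (W = 7 - 22*25*23 = 7 - 550*23 = 7 - 12650 = -12643)
(W + V(32, 347/X(15)))/(99630 + 60198) = (-12643 + 32)/(99630 + 60198) = -12611/159828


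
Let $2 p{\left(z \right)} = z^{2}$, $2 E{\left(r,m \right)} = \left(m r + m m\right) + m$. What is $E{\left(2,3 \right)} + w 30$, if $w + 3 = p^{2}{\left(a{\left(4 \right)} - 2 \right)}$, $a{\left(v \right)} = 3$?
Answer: $- \frac{147}{2} \approx -73.5$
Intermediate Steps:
$E{\left(r,m \right)} = \frac{m}{2} + \frac{m^{2}}{2} + \frac{m r}{2}$ ($E{\left(r,m \right)} = \frac{\left(m r + m m\right) + m}{2} = \frac{\left(m r + m^{2}\right) + m}{2} = \frac{\left(m^{2} + m r\right) + m}{2} = \frac{m + m^{2} + m r}{2} = \frac{m}{2} + \frac{m^{2}}{2} + \frac{m r}{2}$)
$p{\left(z \right)} = \frac{z^{2}}{2}$
$w = - \frac{11}{4}$ ($w = -3 + \left(\frac{\left(3 - 2\right)^{2}}{2}\right)^{2} = -3 + \left(\frac{1^{2}}{2}\right)^{2} = -3 + \left(\frac{1}{2} \cdot 1\right)^{2} = -3 + \left(\frac{1}{2}\right)^{2} = -3 + \frac{1}{4} = - \frac{11}{4} \approx -2.75$)
$E{\left(2,3 \right)} + w 30 = \frac{1}{2} \cdot 3 \left(1 + 3 + 2\right) - \frac{165}{2} = \frac{1}{2} \cdot 3 \cdot 6 - \frac{165}{2} = 9 - \frac{165}{2} = - \frac{147}{2}$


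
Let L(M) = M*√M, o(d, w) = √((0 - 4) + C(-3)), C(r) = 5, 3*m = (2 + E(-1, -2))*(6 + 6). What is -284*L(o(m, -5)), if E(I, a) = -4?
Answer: -284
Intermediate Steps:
m = -8 (m = ((2 - 4)*(6 + 6))/3 = (-2*12)/3 = (⅓)*(-24) = -8)
o(d, w) = 1 (o(d, w) = √((0 - 4) + 5) = √(-4 + 5) = √1 = 1)
L(M) = M^(3/2)
-284*L(o(m, -5)) = -284*1^(3/2) = -284*1 = -284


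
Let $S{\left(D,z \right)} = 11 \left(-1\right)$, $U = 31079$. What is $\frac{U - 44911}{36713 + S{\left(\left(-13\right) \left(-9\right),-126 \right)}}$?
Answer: $- \frac{6916}{18351} \approx -0.37687$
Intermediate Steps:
$S{\left(D,z \right)} = -11$
$\frac{U - 44911}{36713 + S{\left(\left(-13\right) \left(-9\right),-126 \right)}} = \frac{31079 - 44911}{36713 - 11} = - \frac{13832}{36702} = \left(-13832\right) \frac{1}{36702} = - \frac{6916}{18351}$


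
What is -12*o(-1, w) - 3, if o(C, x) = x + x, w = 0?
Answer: -3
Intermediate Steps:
o(C, x) = 2*x
-12*o(-1, w) - 3 = -24*0 - 3 = -12*0 - 3 = 0 - 3 = -3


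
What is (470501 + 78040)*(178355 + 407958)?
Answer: 321616719333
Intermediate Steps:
(470501 + 78040)*(178355 + 407958) = 548541*586313 = 321616719333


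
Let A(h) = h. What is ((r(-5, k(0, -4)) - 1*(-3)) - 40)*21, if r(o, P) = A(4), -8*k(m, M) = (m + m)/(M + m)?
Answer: -693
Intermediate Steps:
k(m, M) = -m/(4*(M + m)) (k(m, M) = -(m + m)/(8*(M + m)) = -2*m/(8*(M + m)) = -m/(4*(M + m)))
r(o, P) = 4
((r(-5, k(0, -4)) - 1*(-3)) - 40)*21 = ((4 - 1*(-3)) - 40)*21 = ((4 + 3) - 40)*21 = (7 - 40)*21 = -33*21 = -693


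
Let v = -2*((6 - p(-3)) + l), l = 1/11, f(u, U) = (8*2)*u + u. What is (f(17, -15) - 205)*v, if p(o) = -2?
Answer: -14952/11 ≈ -1359.3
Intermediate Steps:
f(u, U) = 17*u (f(u, U) = 16*u + u = 17*u)
l = 1/11 ≈ 0.090909
v = -178/11 (v = -2*((6 - 1*(-2)) + 1/11) = -2*((6 + 2) + 1/11) = -2*(8 + 1/11) = -2*89/11 = -178/11 ≈ -16.182)
(f(17, -15) - 205)*v = (17*17 - 205)*(-178/11) = (289 - 205)*(-178/11) = 84*(-178/11) = -14952/11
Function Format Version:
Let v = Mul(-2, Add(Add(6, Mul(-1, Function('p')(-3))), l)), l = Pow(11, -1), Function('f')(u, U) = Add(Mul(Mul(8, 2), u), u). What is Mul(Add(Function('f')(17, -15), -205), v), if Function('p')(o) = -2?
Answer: Rational(-14952, 11) ≈ -1359.3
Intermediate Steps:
Function('f')(u, U) = Mul(17, u) (Function('f')(u, U) = Add(Mul(16, u), u) = Mul(17, u))
l = Rational(1, 11) ≈ 0.090909
v = Rational(-178, 11) (v = Mul(-2, Add(Add(6, Mul(-1, -2)), Rational(1, 11))) = Mul(-2, Add(Add(6, 2), Rational(1, 11))) = Mul(-2, Add(8, Rational(1, 11))) = Mul(-2, Rational(89, 11)) = Rational(-178, 11) ≈ -16.182)
Mul(Add(Function('f')(17, -15), -205), v) = Mul(Add(Mul(17, 17), -205), Rational(-178, 11)) = Mul(Add(289, -205), Rational(-178, 11)) = Mul(84, Rational(-178, 11)) = Rational(-14952, 11)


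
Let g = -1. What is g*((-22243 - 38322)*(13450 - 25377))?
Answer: -722358755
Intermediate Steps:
g*((-22243 - 38322)*(13450 - 25377)) = -(-22243 - 38322)*(13450 - 25377) = -(-60565)*(-11927) = -1*722358755 = -722358755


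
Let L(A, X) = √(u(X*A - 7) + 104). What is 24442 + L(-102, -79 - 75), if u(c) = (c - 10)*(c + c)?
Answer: 24442 + 3*√54747654 ≈ 46640.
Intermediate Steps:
u(c) = 2*c*(-10 + c) (u(c) = (-10 + c)*(2*c) = 2*c*(-10 + c))
L(A, X) = √(104 + 2*(-17 + A*X)*(-7 + A*X)) (L(A, X) = √(2*(X*A - 7)*(-10 + (X*A - 7)) + 104) = √(2*(A*X - 7)*(-10 + (A*X - 7)) + 104) = √(2*(-7 + A*X)*(-10 + (-7 + A*X)) + 104) = √(2*(-7 + A*X)*(-17 + A*X) + 104) = √(2*(-17 + A*X)*(-7 + A*X) + 104) = √(104 + 2*(-17 + A*X)*(-7 + A*X)))
24442 + L(-102, -79 - 75) = 24442 + √2*√(52 + (-17 - 102*(-79 - 75))*(-7 - 102*(-79 - 75))) = 24442 + √2*√(52 + (-17 - 102*(-154))*(-7 - 102*(-154))) = 24442 + √2*√(52 + (-17 + 15708)*(-7 + 15708)) = 24442 + √2*√(52 + 15691*15701) = 24442 + √2*√(52 + 246364391) = 24442 + √2*√246364443 = 24442 + √2*(3*√27373827) = 24442 + 3*√54747654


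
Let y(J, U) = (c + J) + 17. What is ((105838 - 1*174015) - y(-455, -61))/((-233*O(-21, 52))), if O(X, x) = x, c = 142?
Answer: 67881/12116 ≈ 5.6026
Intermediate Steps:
y(J, U) = 159 + J (y(J, U) = (142 + J) + 17 = 159 + J)
((105838 - 1*174015) - y(-455, -61))/((-233*O(-21, 52))) = ((105838 - 1*174015) - (159 - 455))/((-233*52)) = ((105838 - 174015) - 1*(-296))/(-12116) = (-68177 + 296)*(-1/12116) = -67881*(-1/12116) = 67881/12116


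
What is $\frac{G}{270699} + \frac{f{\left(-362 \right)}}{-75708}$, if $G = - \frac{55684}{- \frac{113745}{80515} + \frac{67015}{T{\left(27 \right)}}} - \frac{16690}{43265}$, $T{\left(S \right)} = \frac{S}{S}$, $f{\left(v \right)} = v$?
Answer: $\frac{38090082497020388563}{7973583498042062783454} \approx 0.004777$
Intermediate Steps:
$T{\left(S \right)} = 1$
$G = - \frac{2840267294301}{2334405898697}$ ($G = - \frac{55684}{- \frac{113745}{80515} + \frac{67015}{1}} - \frac{16690}{43265} = - \frac{55684}{\left(-113745\right) \frac{1}{80515} + 67015 \cdot 1} - \frac{3338}{8653} = - \frac{55684}{- \frac{22749}{16103} + 67015} - \frac{3338}{8653} = - \frac{55684}{\frac{1079119796}{16103}} - \frac{3338}{8653} = \left(-55684\right) \frac{16103}{1079119796} - \frac{3338}{8653} = - \frac{224169863}{269779949} - \frac{3338}{8653} = - \frac{2840267294301}{2334405898697} \approx -1.2167$)
$\frac{G}{270699} + \frac{f{\left(-362 \right)}}{-75708} = - \frac{2840267294301}{2334405898697 \cdot 270699} - \frac{362}{-75708} = \left(- \frac{2840267294301}{2334405898697}\right) \frac{1}{270699} - - \frac{181}{37854} = - \frac{946755764767}{210640447457126401} + \frac{181}{37854} = \frac{38090082497020388563}{7973583498042062783454}$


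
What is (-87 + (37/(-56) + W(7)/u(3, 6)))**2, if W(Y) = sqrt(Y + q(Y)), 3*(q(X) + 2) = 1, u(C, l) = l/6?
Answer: 72345019/9408 - 4909*sqrt(3)/21 ≈ 7284.8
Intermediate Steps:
u(C, l) = l/6 (u(C, l) = l*(1/6) = l/6)
q(X) = -5/3 (q(X) = -2 + (1/3)*1 = -2 + 1/3 = -5/3)
W(Y) = sqrt(-5/3 + Y) (W(Y) = sqrt(Y - 5/3) = sqrt(-5/3 + Y))
(-87 + (37/(-56) + W(7)/u(3, 6)))**2 = (-87 + (37/(-56) + (sqrt(-15 + 9*7)/3)/(((1/6)*6))))**2 = (-87 + (37*(-1/56) + (sqrt(-15 + 63)/3)/1))**2 = (-87 + (-37/56 + (sqrt(48)/3)*1))**2 = (-87 + (-37/56 + ((4*sqrt(3))/3)*1))**2 = (-87 + (-37/56 + (4*sqrt(3)/3)*1))**2 = (-87 + (-37/56 + 4*sqrt(3)/3))**2 = (-4909/56 + 4*sqrt(3)/3)**2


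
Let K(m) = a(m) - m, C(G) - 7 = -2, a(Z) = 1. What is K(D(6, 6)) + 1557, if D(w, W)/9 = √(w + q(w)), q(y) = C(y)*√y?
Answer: 1558 - 9*√(6 + 5*√6) ≈ 1519.6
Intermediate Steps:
C(G) = 5 (C(G) = 7 - 2 = 5)
q(y) = 5*√y
D(w, W) = 9*√(w + 5*√w)
K(m) = 1 - m
K(D(6, 6)) + 1557 = (1 - 9*√(6 + 5*√6)) + 1557 = 1558 - 9*√(6 + 5*√6)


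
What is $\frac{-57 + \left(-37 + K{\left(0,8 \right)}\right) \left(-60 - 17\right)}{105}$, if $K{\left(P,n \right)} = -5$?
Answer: $\frac{1059}{35} \approx 30.257$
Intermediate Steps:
$\frac{-57 + \left(-37 + K{\left(0,8 \right)}\right) \left(-60 - 17\right)}{105} = \frac{-57 + \left(-37 - 5\right) \left(-60 - 17\right)}{105} = \frac{-57 - -3234}{105} = \frac{-57 + 3234}{105} = \frac{1}{105} \cdot 3177 = \frac{1059}{35}$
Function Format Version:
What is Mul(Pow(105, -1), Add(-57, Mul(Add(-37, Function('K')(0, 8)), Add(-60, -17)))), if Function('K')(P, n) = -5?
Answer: Rational(1059, 35) ≈ 30.257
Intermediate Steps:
Mul(Pow(105, -1), Add(-57, Mul(Add(-37, Function('K')(0, 8)), Add(-60, -17)))) = Mul(Pow(105, -1), Add(-57, Mul(Add(-37, -5), Add(-60, -17)))) = Mul(Rational(1, 105), Add(-57, Mul(-42, -77))) = Mul(Rational(1, 105), Add(-57, 3234)) = Mul(Rational(1, 105), 3177) = Rational(1059, 35)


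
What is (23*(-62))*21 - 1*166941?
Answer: -196887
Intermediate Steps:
(23*(-62))*21 - 1*166941 = -1426*21 - 166941 = -29946 - 166941 = -196887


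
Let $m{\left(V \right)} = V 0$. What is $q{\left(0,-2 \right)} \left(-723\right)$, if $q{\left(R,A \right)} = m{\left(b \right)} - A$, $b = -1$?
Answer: $-1446$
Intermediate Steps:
$m{\left(V \right)} = 0$
$q{\left(R,A \right)} = - A$ ($q{\left(R,A \right)} = 0 - A = - A$)
$q{\left(0,-2 \right)} \left(-723\right) = \left(-1\right) \left(-2\right) \left(-723\right) = 2 \left(-723\right) = -1446$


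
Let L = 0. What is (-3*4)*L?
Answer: 0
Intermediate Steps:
(-3*4)*L = -3*4*0 = -12*0 = 0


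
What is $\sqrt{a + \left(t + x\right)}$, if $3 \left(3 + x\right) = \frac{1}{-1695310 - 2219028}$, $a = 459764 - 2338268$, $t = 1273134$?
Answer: $\frac{i \sqrt{83479954666471288122}}{11743014} \approx 778.06 i$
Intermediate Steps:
$a = -1878504$ ($a = 459764 - 2338268 = -1878504$)
$x = - \frac{35229043}{11743014}$ ($x = -3 + \frac{1}{3 \left(-1695310 - 2219028\right)} = -3 + \frac{1}{3 \left(-3914338\right)} = -3 + \frac{1}{3} \left(- \frac{1}{3914338}\right) = -3 - \frac{1}{11743014} = - \frac{35229043}{11743014} \approx -3.0$)
$\sqrt{a + \left(t + x\right)} = \sqrt{-1878504 + \left(1273134 - \frac{35229043}{11743014}\right)} = \sqrt{-1878504 + \frac{14950395156833}{11743014}} = \sqrt{- \frac{7108903614223}{11743014}} = \frac{i \sqrt{83479954666471288122}}{11743014}$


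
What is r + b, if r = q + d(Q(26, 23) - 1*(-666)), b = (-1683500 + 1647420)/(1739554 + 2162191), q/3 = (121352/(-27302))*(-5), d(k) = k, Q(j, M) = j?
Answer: 734698992632/968413109 ≈ 758.66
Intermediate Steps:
q = 82740/1241 (q = 3*((121352/(-27302))*(-5)) = 3*((121352*(-1/27302))*(-5)) = 3*(-5516/1241*(-5)) = 3*(27580/1241) = 82740/1241 ≈ 66.672)
b = -7216/780349 (b = -36080/3901745 = -36080*1/3901745 = -7216/780349 ≈ -0.0092471)
r = 941512/1241 (r = 82740/1241 + (26 - 1*(-666)) = 82740/1241 + (26 + 666) = 82740/1241 + 692 = 941512/1241 ≈ 758.67)
r + b = 941512/1241 - 7216/780349 = 734698992632/968413109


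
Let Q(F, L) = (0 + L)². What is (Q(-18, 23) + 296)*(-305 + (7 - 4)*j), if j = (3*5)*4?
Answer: -103125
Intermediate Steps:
Q(F, L) = L²
j = 60 (j = 15*4 = 60)
(Q(-18, 23) + 296)*(-305 + (7 - 4)*j) = (23² + 296)*(-305 + (7 - 4)*60) = (529 + 296)*(-305 + 3*60) = 825*(-305 + 180) = 825*(-125) = -103125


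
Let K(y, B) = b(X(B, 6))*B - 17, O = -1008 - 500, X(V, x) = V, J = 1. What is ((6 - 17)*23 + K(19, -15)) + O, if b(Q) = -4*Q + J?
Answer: -2693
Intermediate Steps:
b(Q) = 1 - 4*Q (b(Q) = -4*Q + 1 = 1 - 4*Q)
O = -1508
K(y, B) = -17 + B*(1 - 4*B) (K(y, B) = (1 - 4*B)*B - 17 = B*(1 - 4*B) - 17 = -17 + B*(1 - 4*B))
((6 - 17)*23 + K(19, -15)) + O = ((6 - 17)*23 + (-17 - 15 - 4*(-15)²)) - 1508 = (-11*23 + (-17 - 15 - 4*225)) - 1508 = (-253 + (-17 - 15 - 900)) - 1508 = (-253 - 932) - 1508 = -1185 - 1508 = -2693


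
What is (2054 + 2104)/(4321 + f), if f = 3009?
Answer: 2079/3665 ≈ 0.56726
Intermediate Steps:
(2054 + 2104)/(4321 + f) = (2054 + 2104)/(4321 + 3009) = 4158/7330 = 4158*(1/7330) = 2079/3665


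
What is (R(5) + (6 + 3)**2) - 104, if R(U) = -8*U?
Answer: -63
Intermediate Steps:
(R(5) + (6 + 3)**2) - 104 = (-8*5 + (6 + 3)**2) - 104 = (-40 + 9**2) - 104 = (-40 + 81) - 104 = 41 - 104 = -63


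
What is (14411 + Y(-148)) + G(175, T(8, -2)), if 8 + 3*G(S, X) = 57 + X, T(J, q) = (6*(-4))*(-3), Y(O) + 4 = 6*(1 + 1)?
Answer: 43378/3 ≈ 14459.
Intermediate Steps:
Y(O) = 8 (Y(O) = -4 + 6*(1 + 1) = -4 + 6*2 = -4 + 12 = 8)
T(J, q) = 72 (T(J, q) = -24*(-3) = 72)
G(S, X) = 49/3 + X/3 (G(S, X) = -8/3 + (57 + X)/3 = -8/3 + (19 + X/3) = 49/3 + X/3)
(14411 + Y(-148)) + G(175, T(8, -2)) = (14411 + 8) + (49/3 + (⅓)*72) = 14419 + (49/3 + 24) = 14419 + 121/3 = 43378/3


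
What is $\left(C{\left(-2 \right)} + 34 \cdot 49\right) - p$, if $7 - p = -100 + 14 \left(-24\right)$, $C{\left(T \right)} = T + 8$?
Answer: $1229$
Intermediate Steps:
$C{\left(T \right)} = 8 + T$
$p = 443$ ($p = 7 - \left(-100 + 14 \left(-24\right)\right) = 7 - \left(-100 - 336\right) = 7 - -436 = 7 + 436 = 443$)
$\left(C{\left(-2 \right)} + 34 \cdot 49\right) - p = \left(\left(8 - 2\right) + 34 \cdot 49\right) - 443 = \left(6 + 1666\right) - 443 = 1672 - 443 = 1229$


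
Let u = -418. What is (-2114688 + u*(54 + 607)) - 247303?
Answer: -2638289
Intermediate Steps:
(-2114688 + u*(54 + 607)) - 247303 = (-2114688 - 418*(54 + 607)) - 247303 = (-2114688 - 418*661) - 247303 = (-2114688 - 276298) - 247303 = -2390986 - 247303 = -2638289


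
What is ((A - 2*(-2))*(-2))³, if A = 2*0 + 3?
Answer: -2744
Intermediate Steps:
A = 3 (A = 0 + 3 = 3)
((A - 2*(-2))*(-2))³ = ((3 - 2*(-2))*(-2))³ = ((3 + 4)*(-2))³ = (7*(-2))³ = (-14)³ = -2744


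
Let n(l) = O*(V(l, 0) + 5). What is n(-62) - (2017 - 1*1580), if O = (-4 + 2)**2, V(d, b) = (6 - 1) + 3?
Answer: -385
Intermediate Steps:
V(d, b) = 8 (V(d, b) = 5 + 3 = 8)
O = 4 (O = (-2)**2 = 4)
n(l) = 52 (n(l) = 4*(8 + 5) = 4*13 = 52)
n(-62) - (2017 - 1*1580) = 52 - (2017 - 1*1580) = 52 - (2017 - 1580) = 52 - 1*437 = 52 - 437 = -385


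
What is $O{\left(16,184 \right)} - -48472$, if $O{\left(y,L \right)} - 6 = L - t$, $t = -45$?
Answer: $48707$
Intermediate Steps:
$O{\left(y,L \right)} = 51 + L$ ($O{\left(y,L \right)} = 6 + \left(L - -45\right) = 6 + \left(L + 45\right) = 6 + \left(45 + L\right) = 51 + L$)
$O{\left(16,184 \right)} - -48472 = \left(51 + 184\right) - -48472 = 235 + 48472 = 48707$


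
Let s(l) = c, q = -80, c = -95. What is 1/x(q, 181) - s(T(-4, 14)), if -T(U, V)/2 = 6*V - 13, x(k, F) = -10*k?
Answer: 76001/800 ≈ 95.001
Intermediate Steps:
T(U, V) = 26 - 12*V (T(U, V) = -2*(6*V - 13) = -2*(-13 + 6*V) = 26 - 12*V)
s(l) = -95
1/x(q, 181) - s(T(-4, 14)) = 1/(-10*(-80)) - 1*(-95) = 1/800 + 95 = 76001/800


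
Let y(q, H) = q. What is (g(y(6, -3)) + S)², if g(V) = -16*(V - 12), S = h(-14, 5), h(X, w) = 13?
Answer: 11881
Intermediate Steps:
S = 13
g(V) = 192 - 16*V (g(V) = -16*(-12 + V) = 192 - 16*V)
(g(y(6, -3)) + S)² = ((192 - 16*6) + 13)² = ((192 - 96) + 13)² = (96 + 13)² = 109² = 11881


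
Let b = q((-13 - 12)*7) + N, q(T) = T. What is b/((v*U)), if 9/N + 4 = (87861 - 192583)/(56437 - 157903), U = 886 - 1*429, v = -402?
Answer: 13403261/13831000347 ≈ 0.00096907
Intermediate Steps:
U = 457 (U = 886 - 429 = 457)
N = -456597/150571 (N = 9/(-4 + (87861 - 192583)/(56437 - 157903)) = 9/(-4 - 104722/(-101466)) = 9/(-4 - 104722*(-1/101466)) = 9/(-4 + 52361/50733) = 9/(-150571/50733) = 9*(-50733/150571) = -456597/150571 ≈ -3.0324)
b = -26806522/150571 (b = (-13 - 12)*7 - 456597/150571 = -25*7 - 456597/150571 = -175 - 456597/150571 = -26806522/150571 ≈ -178.03)
b/((v*U)) = -26806522/(150571*((-402*457))) = -26806522/150571/(-183714) = -26806522/150571*(-1/183714) = 13403261/13831000347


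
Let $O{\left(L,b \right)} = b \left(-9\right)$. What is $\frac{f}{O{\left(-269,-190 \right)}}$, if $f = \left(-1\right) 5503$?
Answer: $- \frac{5503}{1710} \approx -3.2181$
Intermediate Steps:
$f = -5503$
$O{\left(L,b \right)} = - 9 b$
$\frac{f}{O{\left(-269,-190 \right)}} = - \frac{5503}{\left(-9\right) \left(-190\right)} = - \frac{5503}{1710}$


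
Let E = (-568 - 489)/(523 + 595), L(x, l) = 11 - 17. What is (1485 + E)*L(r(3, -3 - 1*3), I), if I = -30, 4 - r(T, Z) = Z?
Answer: -4977519/559 ≈ -8904.3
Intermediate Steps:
r(T, Z) = 4 - Z
L(x, l) = -6
E = -1057/1118 ≈ -0.94544
(1485 + E)*L(r(3, -3 - 1*3), I) = (1485 - 1057/1118)*(-6) = (1659173/1118)*(-6) = -4977519/559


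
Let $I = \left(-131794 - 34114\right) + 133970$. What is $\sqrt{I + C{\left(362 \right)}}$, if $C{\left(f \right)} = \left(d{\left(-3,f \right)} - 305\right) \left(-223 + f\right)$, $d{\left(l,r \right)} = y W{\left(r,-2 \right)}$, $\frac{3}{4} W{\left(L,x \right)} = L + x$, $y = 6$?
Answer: $\sqrt{325987} \approx 570.95$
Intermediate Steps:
$W{\left(L,x \right)} = \frac{4 L}{3} + \frac{4 x}{3}$ ($W{\left(L,x \right)} = \frac{4 \left(L + x\right)}{3} = \frac{4 L}{3} + \frac{4 x}{3}$)
$d{\left(l,r \right)} = -16 + 8 r$ ($d{\left(l,r \right)} = 6 \left(\frac{4 r}{3} + \frac{4}{3} \left(-2\right)\right) = 6 \left(\frac{4 r}{3} - \frac{8}{3}\right) = 6 \left(- \frac{8}{3} + \frac{4 r}{3}\right) = -16 + 8 r$)
$I = -31938$ ($I = -165908 + 133970 = -31938$)
$C{\left(f \right)} = \left(-321 + 8 f\right) \left(-223 + f\right)$ ($C{\left(f \right)} = \left(\left(-16 + 8 f\right) - 305\right) \left(-223 + f\right) = \left(-321 + 8 f\right) \left(-223 + f\right)$)
$\sqrt{I + C{\left(362 \right)}} = \sqrt{-31938 + \left(71583 - 762010 + 8 \cdot 362^{2}\right)} = \sqrt{-31938 + \left(71583 - 762010 + 8 \cdot 131044\right)} = \sqrt{-31938 + \left(71583 - 762010 + 1048352\right)} = \sqrt{-31938 + 357925} = \sqrt{325987}$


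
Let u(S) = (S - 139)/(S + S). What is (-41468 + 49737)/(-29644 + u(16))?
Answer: -264608/948731 ≈ -0.27891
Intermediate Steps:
u(S) = (-139 + S)/(2*S) (u(S) = (-139 + S)/((2*S)) = (-139 + S)*(1/(2*S)) = (-139 + S)/(2*S))
(-41468 + 49737)/(-29644 + u(16)) = (-41468 + 49737)/(-29644 + (½)*(-139 + 16)/16) = 8269/(-29644 + (½)*(1/16)*(-123)) = 8269/(-29644 - 123/32) = 8269/(-948731/32) = 8269*(-32/948731) = -264608/948731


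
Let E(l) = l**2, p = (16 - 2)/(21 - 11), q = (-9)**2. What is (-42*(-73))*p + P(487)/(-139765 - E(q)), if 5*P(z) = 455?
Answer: 3140448157/731630 ≈ 4292.4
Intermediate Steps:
q = 81
p = 7/5 (p = 14/10 = 14*(1/10) = 7/5 ≈ 1.4000)
P(z) = 91 (P(z) = (1/5)*455 = 91)
(-42*(-73))*p + P(487)/(-139765 - E(q)) = -42*(-73)*(7/5) + 91/(-139765 - 1*81**2) = 3066*(7/5) + 91/(-139765 - 1*6561) = 21462/5 + 91/(-139765 - 6561) = 21462/5 + 91/(-146326) = 21462/5 + 91*(-1/146326) = 21462/5 - 91/146326 = 3140448157/731630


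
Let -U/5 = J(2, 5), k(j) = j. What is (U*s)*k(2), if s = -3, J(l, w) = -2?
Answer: -60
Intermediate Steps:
U = 10 (U = -5*(-2) = 10)
(U*s)*k(2) = (10*(-3))*2 = -30*2 = -60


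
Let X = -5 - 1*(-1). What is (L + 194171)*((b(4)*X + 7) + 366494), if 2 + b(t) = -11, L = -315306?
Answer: -44402397655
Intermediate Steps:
b(t) = -13 (b(t) = -2 - 11 = -13)
X = -4 (X = -5 + 1 = -4)
(L + 194171)*((b(4)*X + 7) + 366494) = (-315306 + 194171)*((-13*(-4) + 7) + 366494) = -121135*((52 + 7) + 366494) = -121135*(59 + 366494) = -121135*366553 = -44402397655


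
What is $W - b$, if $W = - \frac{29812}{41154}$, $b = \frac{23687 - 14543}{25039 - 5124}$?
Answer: $- \frac{485009078}{409790955} \approx -1.1836$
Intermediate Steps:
$b = \frac{9144}{19915} \approx 0.45915$
$W = - \frac{14906}{20577}$ ($W = \left(-29812\right) \frac{1}{41154} = - \frac{14906}{20577} \approx -0.7244$)
$W - b = - \frac{14906}{20577} - \frac{9144}{19915} = - \frac{485009078}{409790955}$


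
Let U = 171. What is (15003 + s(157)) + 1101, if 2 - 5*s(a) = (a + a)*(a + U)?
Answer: -4494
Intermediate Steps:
s(a) = ⅖ - 2*a*(171 + a)/5 (s(a) = ⅖ - (a + a)*(a + 171)/5 = ⅖ - 2*a*(171 + a)/5)
(15003 + s(157)) + 1101 = (15003 + (⅖ - 342/5*157 - ⅖*157²)) + 1101 = (15003 + (⅖ - 53694/5 - ⅖*24649)) + 1101 = (15003 + (⅖ - 53694/5 - 49298/5)) + 1101 = (15003 - 20598) + 1101 = -5595 + 1101 = -4494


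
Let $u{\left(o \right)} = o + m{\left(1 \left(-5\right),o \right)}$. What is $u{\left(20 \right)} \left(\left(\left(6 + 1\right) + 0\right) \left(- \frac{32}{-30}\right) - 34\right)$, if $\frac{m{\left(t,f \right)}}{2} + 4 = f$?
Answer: $- \frac{20696}{15} \approx -1379.7$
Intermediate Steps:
$m{\left(t,f \right)} = -8 + 2 f$
$u{\left(o \right)} = -8 + 3 o$ ($u{\left(o \right)} = o + \left(-8 + 2 o\right) = -8 + 3 o$)
$u{\left(20 \right)} \left(\left(\left(6 + 1\right) + 0\right) \left(- \frac{32}{-30}\right) - 34\right) = \left(-8 + 3 \cdot 20\right) \left(\left(\left(6 + 1\right) + 0\right) \left(- \frac{32}{-30}\right) - 34\right) = \left(-8 + 60\right) \left(\left(7 + 0\right) \left(\left(-32\right) \left(- \frac{1}{30}\right)\right) - 34\right) = 52 \left(7 \cdot \frac{16}{15} - 34\right) = 52 \left(\frac{112}{15} - 34\right) = 52 \left(- \frac{398}{15}\right) = - \frac{20696}{15}$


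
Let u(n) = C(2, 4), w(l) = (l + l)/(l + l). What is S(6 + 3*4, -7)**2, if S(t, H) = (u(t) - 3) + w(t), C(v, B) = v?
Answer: 0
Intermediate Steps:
w(l) = 1 (w(l) = (2*l)/((2*l)) = (2*l)*(1/(2*l)) = 1)
u(n) = 2
S(t, H) = 0 (S(t, H) = (2 - 3) + 1 = -1 + 1 = 0)
S(6 + 3*4, -7)**2 = 0**2 = 0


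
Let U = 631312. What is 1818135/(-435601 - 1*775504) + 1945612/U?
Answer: 60426498907/38229255988 ≈ 1.5806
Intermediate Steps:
1818135/(-435601 - 1*775504) + 1945612/U = 1818135/(-435601 - 1*775504) + 1945612/631312 = 1818135/(-435601 - 775504) + 1945612*(1/631312) = 1818135/(-1211105) + 486403/157828 = 1818135*(-1/1211105) + 486403/157828 = -363627/242221 + 486403/157828 = 60426498907/38229255988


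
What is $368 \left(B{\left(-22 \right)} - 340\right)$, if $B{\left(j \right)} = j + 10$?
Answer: $-129536$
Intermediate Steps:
$B{\left(j \right)} = 10 + j$
$368 \left(B{\left(-22 \right)} - 340\right) = 368 \left(\left(10 - 22\right) - 340\right) = 368 \left(-12 - 340\right) = 368 \left(-352\right) = -129536$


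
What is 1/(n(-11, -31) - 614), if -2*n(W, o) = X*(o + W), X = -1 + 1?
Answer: -1/614 ≈ -0.0016287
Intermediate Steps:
X = 0
n(W, o) = 0 (n(W, o) = -0*(o + W) = -0*(W + o) = -½*0 = 0)
1/(n(-11, -31) - 614) = 1/(0 - 614) = 1/(-614) = -1/614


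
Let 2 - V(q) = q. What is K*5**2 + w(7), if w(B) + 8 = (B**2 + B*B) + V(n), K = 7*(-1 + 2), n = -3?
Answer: 270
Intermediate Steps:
V(q) = 2 - q
K = 7 (K = 7*1 = 7)
w(B) = -3 + 2*B**2 (w(B) = -8 + ((B**2 + B*B) + (2 - 1*(-3))) = -8 + ((B**2 + B**2) + (2 + 3)) = -8 + (2*B**2 + 5) = -8 + (5 + 2*B**2) = -3 + 2*B**2)
K*5**2 + w(7) = 7*5**2 + (-3 + 2*7**2) = 7*25 + (-3 + 2*49) = 175 + (-3 + 98) = 175 + 95 = 270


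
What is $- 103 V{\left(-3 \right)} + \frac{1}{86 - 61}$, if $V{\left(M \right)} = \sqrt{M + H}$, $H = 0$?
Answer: $\frac{1}{25} - 103 i \sqrt{3} \approx 0.04 - 178.4 i$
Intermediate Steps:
$V{\left(M \right)} = \sqrt{M}$ ($V{\left(M \right)} = \sqrt{M + 0} = \sqrt{M}$)
$- 103 V{\left(-3 \right)} + \frac{1}{86 - 61} = - 103 \sqrt{-3} + \frac{1}{86 - 61} = - 103 i \sqrt{3} + \frac{1}{25} = \frac{1}{25} - 103 i \sqrt{3}$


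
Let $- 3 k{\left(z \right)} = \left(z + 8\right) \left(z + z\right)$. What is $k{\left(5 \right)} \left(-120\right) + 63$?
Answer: $5263$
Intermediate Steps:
$k{\left(z \right)} = - \frac{2 z \left(8 + z\right)}{3}$ ($k{\left(z \right)} = - \frac{\left(z + 8\right) \left(z + z\right)}{3} = - \frac{\left(8 + z\right) 2 z}{3} = - \frac{2 z \left(8 + z\right)}{3}$)
$k{\left(5 \right)} \left(-120\right) + 63 = \left(- \frac{2}{3}\right) 5 \left(8 + 5\right) \left(-120\right) + 63 = \left(- \frac{2}{3}\right) 5 \cdot 13 \left(-120\right) + 63 = \left(- \frac{130}{3}\right) \left(-120\right) + 63 = 5200 + 63 = 5263$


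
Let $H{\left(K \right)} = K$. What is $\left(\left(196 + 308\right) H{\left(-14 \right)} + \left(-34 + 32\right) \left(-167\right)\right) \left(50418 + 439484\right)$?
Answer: $-3293121244$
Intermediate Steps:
$\left(\left(196 + 308\right) H{\left(-14 \right)} + \left(-34 + 32\right) \left(-167\right)\right) \left(50418 + 439484\right) = \left(\left(196 + 308\right) \left(-14\right) + \left(-34 + 32\right) \left(-167\right)\right) \left(50418 + 439484\right) = \left(504 \left(-14\right) - -334\right) 489902 = \left(-7056 + 334\right) 489902 = \left(-6722\right) 489902 = -3293121244$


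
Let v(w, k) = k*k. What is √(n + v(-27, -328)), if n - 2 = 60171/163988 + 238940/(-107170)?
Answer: √83072800346104938404959/878729698 ≈ 328.00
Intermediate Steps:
n = 241442127/1757459396 (n = 2 + (60171/163988 + 238940/(-107170)) = 2 + (60171*(1/163988) + 238940*(-1/107170)) = 2 + (60171/163988 - 23894/10717) = 2 - 3273476665/1757459396 = 241442127/1757459396 ≈ 0.13738)
v(w, k) = k²
√(n + v(-27, -328)) = √(241442127/1757459396 + (-328)²) = √(241442127/1757459396 + 107584) = √(189074753101391/1757459396) = √83072800346104938404959/878729698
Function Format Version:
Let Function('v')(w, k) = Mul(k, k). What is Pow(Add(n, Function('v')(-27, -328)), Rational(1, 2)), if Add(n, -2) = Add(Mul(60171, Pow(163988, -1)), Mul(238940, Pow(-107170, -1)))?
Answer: Mul(Rational(1, 878729698), Pow(83072800346104938404959, Rational(1, 2))) ≈ 328.00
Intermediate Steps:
n = Rational(241442127, 1757459396) (n = Add(2, Add(Mul(60171, Pow(163988, -1)), Mul(238940, Pow(-107170, -1)))) = Add(2, Add(Mul(60171, Rational(1, 163988)), Mul(238940, Rational(-1, 107170)))) = Add(2, Add(Rational(60171, 163988), Rational(-23894, 10717))) = Add(2, Rational(-3273476665, 1757459396)) = Rational(241442127, 1757459396) ≈ 0.13738)
Function('v')(w, k) = Pow(k, 2)
Pow(Add(n, Function('v')(-27, -328)), Rational(1, 2)) = Pow(Add(Rational(241442127, 1757459396), Pow(-328, 2)), Rational(1, 2)) = Pow(Add(Rational(241442127, 1757459396), 107584), Rational(1, 2)) = Pow(Rational(189074753101391, 1757459396), Rational(1, 2)) = Mul(Rational(1, 878729698), Pow(83072800346104938404959, Rational(1, 2)))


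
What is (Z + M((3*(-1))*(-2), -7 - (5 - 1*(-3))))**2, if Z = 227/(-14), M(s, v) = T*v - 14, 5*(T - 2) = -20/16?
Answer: 2499561/784 ≈ 3188.2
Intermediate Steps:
T = 7/4 (T = 2 + (-20/16)/5 = 2 + (-20*1/16)/5 = 2 + (1/5)*(-5/4) = 2 - 1/4 = 7/4 ≈ 1.7500)
M(s, v) = -14 + 7*v/4 (M(s, v) = 7*v/4 - 14 = -14 + 7*v/4)
Z = -227/14 (Z = 227*(-1/14) = -227/14 ≈ -16.214)
(Z + M((3*(-1))*(-2), -7 - (5 - 1*(-3))))**2 = (-227/14 + (-14 + 7*(-7 - (5 - 1*(-3)))/4))**2 = (-227/14 + (-14 + 7*(-7 - (5 + 3))/4))**2 = (-227/14 + (-14 + 7*(-7 - 1*8)/4))**2 = (-227/14 + (-14 + 7*(-7 - 8)/4))**2 = (-227/14 + (-14 + (7/4)*(-15)))**2 = (-227/14 + (-14 - 105/4))**2 = (-227/14 - 161/4)**2 = (-1581/28)**2 = 2499561/784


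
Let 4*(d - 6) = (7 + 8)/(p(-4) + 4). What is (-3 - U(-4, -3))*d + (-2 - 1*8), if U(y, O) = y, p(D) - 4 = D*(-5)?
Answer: -433/112 ≈ -3.8661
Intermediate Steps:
p(D) = 4 - 5*D (p(D) = 4 + D*(-5) = 4 - 5*D)
d = 687/112 (d = 6 + ((7 + 8)/((4 - 5*(-4)) + 4))/4 = 6 + (15/((4 + 20) + 4))/4 = 6 + (15/(24 + 4))/4 = 6 + (15/28)/4 = 6 + (15*(1/28))/4 = 6 + (¼)*(15/28) = 6 + 15/112 = 687/112 ≈ 6.1339)
(-3 - U(-4, -3))*d + (-2 - 1*8) = (-3 - 1*(-4))*(687/112) + (-2 - 1*8) = (-3 + 4)*(687/112) + (-2 - 8) = 1*(687/112) - 10 = 687/112 - 10 = -433/112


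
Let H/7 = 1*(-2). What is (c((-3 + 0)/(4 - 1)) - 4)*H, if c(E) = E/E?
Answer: 42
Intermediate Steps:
H = -14 (H = 7*(1*(-2)) = 7*(-2) = -14)
c(E) = 1
(c((-3 + 0)/(4 - 1)) - 4)*H = (1 - 4)*(-14) = -3*(-14) = 42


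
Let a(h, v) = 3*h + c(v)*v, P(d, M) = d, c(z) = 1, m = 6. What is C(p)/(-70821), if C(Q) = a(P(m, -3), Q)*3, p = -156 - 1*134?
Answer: 272/23607 ≈ 0.011522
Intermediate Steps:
p = -290 (p = -156 - 134 = -290)
a(h, v) = v + 3*h (a(h, v) = 3*h + 1*v = 3*h + v = v + 3*h)
C(Q) = 54 + 3*Q (C(Q) = (Q + 3*6)*3 = (Q + 18)*3 = (18 + Q)*3 = 54 + 3*Q)
C(p)/(-70821) = (54 + 3*(-290))/(-70821) = (54 - 870)*(-1/70821) = -816*(-1/70821) = 272/23607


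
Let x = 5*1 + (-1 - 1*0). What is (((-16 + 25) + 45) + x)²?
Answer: 3364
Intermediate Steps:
x = 4 (x = 5 + (-1 + 0) = 5 - 1 = 4)
(((-16 + 25) + 45) + x)² = (((-16 + 25) + 45) + 4)² = ((9 + 45) + 4)² = (54 + 4)² = 58² = 3364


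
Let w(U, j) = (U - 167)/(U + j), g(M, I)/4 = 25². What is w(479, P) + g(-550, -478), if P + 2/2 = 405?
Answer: 2207812/883 ≈ 2500.4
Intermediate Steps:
g(M, I) = 2500 (g(M, I) = 4*25² = 4*625 = 2500)
P = 404 (P = -1 + 405 = 404)
w(U, j) = (-167 + U)/(U + j)
w(479, P) + g(-550, -478) = (-167 + 479)/(479 + 404) + 2500 = 312/883 + 2500 = 2207812/883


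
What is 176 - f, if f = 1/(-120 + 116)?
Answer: 705/4 ≈ 176.25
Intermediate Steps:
f = -¼ (f = 1/(-4) = -¼ ≈ -0.25000)
176 - f = 176 - 1*(-¼) = 176 + ¼ = 705/4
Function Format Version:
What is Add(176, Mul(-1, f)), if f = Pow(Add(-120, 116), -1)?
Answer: Rational(705, 4) ≈ 176.25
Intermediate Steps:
f = Rational(-1, 4) (f = Pow(-4, -1) = Rational(-1, 4) ≈ -0.25000)
Add(176, Mul(-1, f)) = Add(176, Mul(-1, Rational(-1, 4))) = Add(176, Rational(1, 4)) = Rational(705, 4)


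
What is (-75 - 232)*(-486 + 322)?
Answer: 50348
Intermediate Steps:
(-75 - 232)*(-486 + 322) = -307*(-164) = 50348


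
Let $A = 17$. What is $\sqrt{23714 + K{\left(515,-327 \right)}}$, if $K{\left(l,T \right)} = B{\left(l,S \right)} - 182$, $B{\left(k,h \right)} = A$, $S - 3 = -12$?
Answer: $\sqrt{23549} \approx 153.46$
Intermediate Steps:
$S = -9$ ($S = 3 - 12 = -9$)
$B{\left(k,h \right)} = 17$
$K{\left(l,T \right)} = -165$ ($K{\left(l,T \right)} = 17 - 182 = -165$)
$\sqrt{23714 + K{\left(515,-327 \right)}} = \sqrt{23714 - 165} = \sqrt{23549}$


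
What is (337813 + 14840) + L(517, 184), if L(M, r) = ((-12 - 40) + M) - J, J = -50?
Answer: 353168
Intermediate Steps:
L(M, r) = -2 + M (L(M, r) = ((-12 - 40) + M) - 1*(-50) = (-52 + M) + 50 = -2 + M)
(337813 + 14840) + L(517, 184) = (337813 + 14840) + (-2 + 517) = 352653 + 515 = 353168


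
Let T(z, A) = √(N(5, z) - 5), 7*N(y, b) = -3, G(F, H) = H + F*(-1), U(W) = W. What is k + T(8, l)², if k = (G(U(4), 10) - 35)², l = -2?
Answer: 5849/7 ≈ 835.57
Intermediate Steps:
G(F, H) = H - F
N(y, b) = -3/7 (N(y, b) = (⅐)*(-3) = -3/7)
T(z, A) = I*√266/7 (T(z, A) = √(-3/7 - 5) = √(-38/7) = I*√266/7)
k = 841 (k = ((10 - 1*4) - 35)² = ((10 - 4) - 35)² = (6 - 35)² = (-29)² = 841)
k + T(8, l)² = 841 + (I*√266/7)² = 841 - 38/7 = 5849/7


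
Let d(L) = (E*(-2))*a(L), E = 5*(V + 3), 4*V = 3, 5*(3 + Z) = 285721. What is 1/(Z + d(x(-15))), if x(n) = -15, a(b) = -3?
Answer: 10/572537 ≈ 1.7466e-5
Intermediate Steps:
Z = 285706/5 (Z = -3 + (⅕)*285721 = -3 + 285721/5 = 285706/5 ≈ 57141.)
V = ¾ (V = (¼)*3 = ¾ ≈ 0.75000)
E = 75/4 (E = 5*(¾ + 3) = 5*(15/4) = 75/4 ≈ 18.750)
d(L) = 225/2 (d(L) = ((75/4)*(-2))*(-3) = -75/2*(-3) = 225/2)
1/(Z + d(x(-15))) = 1/(285706/5 + 225/2) = 1/(572537/10) = 10/572537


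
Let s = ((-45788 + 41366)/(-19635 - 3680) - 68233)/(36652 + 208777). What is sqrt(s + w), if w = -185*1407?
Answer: I*sqrt(8522929282629739958623730)/5722177135 ≈ 510.19*I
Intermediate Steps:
w = -260295
s = -1590847973/5722177135 (s = (-4422/(-23315) - 68233)/245429 = (-4422*(-1/23315) - 68233)*(1/245429) = (4422/23315 - 68233)*(1/245429) = -1590847973/23315*1/245429 = -1590847973/5722177135 ≈ -0.27801)
sqrt(s + w) = sqrt(-1590847973/5722177135 - 260295) = sqrt(-1489455688202798/5722177135) = I*sqrt(8522929282629739958623730)/5722177135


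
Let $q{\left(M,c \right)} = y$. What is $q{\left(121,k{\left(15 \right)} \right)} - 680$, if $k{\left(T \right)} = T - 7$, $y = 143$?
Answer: $-537$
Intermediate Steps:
$k{\left(T \right)} = -7 + T$
$q{\left(M,c \right)} = 143$
$q{\left(121,k{\left(15 \right)} \right)} - 680 = 143 - 680 = -537$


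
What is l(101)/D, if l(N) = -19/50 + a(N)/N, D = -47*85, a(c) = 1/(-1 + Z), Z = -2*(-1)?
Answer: 1869/20174750 ≈ 9.2641e-5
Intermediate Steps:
Z = 2
a(c) = 1 (a(c) = 1/(-1 + 2) = 1/1 = 1)
D = -3995
l(N) = -19/50 + 1/N
l(101)/D = (-19/50 + 1/101)/(-3995) = (-19/50 + 1/101)*(-1/3995) = -1869/5050*(-1/3995) = 1869/20174750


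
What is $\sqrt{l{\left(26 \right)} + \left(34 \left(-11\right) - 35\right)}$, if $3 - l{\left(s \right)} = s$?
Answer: $12 i \sqrt{3} \approx 20.785 i$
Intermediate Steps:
$l{\left(s \right)} = 3 - s$
$\sqrt{l{\left(26 \right)} + \left(34 \left(-11\right) - 35\right)} = \sqrt{\left(3 - 26\right) + \left(34 \left(-11\right) - 35\right)} = \sqrt{\left(3 - 26\right) - 409} = \sqrt{-23 - 409} = \sqrt{-432} = 12 i \sqrt{3}$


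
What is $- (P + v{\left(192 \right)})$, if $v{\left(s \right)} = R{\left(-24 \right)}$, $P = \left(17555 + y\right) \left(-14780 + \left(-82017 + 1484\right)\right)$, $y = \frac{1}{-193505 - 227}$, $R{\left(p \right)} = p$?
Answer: $\frac{324156206380635}{193732} \approx 1.6732 \cdot 10^{9}$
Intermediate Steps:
$y = - \frac{1}{193732}$ ($y = \frac{1}{-193732} = - \frac{1}{193732} \approx -5.1618 \cdot 10^{-6}$)
$P = - \frac{324156201731067}{193732}$ ($P = \left(17555 - \frac{1}{193732}\right) \left(-14780 + \left(-82017 + 1484\right)\right) = \frac{3400965259 \left(-14780 - 80533\right)}{193732} = \frac{3400965259}{193732} \left(-95313\right) = - \frac{324156201731067}{193732} \approx -1.6732 \cdot 10^{9}$)
$v{\left(s \right)} = -24$
$- (P + v{\left(192 \right)}) = - (- \frac{324156201731067}{193732} - 24) = \left(-1\right) \left(- \frac{324156206380635}{193732}\right) = \frac{324156206380635}{193732}$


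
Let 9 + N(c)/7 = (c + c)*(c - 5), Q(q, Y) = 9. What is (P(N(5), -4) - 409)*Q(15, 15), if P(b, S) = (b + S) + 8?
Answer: -4212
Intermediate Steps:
N(c) = -63 + 14*c*(-5 + c) (N(c) = -63 + 7*((c + c)*(c - 5)) = -63 + 7*((2*c)*(-5 + c)) = -63 + 7*(2*c*(-5 + c)) = -63 + 14*c*(-5 + c))
P(b, S) = 8 + S + b (P(b, S) = (S + b) + 8 = 8 + S + b)
(P(N(5), -4) - 409)*Q(15, 15) = ((8 - 4 + (-63 - 70*5 + 14*5²)) - 409)*9 = ((8 - 4 + (-63 - 350 + 14*25)) - 409)*9 = ((8 - 4 + (-63 - 350 + 350)) - 409)*9 = ((8 - 4 - 63) - 409)*9 = (-59 - 409)*9 = -468*9 = -4212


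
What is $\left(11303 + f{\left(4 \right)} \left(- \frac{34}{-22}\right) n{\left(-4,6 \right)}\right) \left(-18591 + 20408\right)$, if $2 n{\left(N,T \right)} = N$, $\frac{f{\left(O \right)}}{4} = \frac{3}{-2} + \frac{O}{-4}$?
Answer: $\frac{226530841}{11} \approx 2.0594 \cdot 10^{7}$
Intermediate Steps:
$f{\left(O \right)} = -6 - O$ ($f{\left(O \right)} = 4 \left(\frac{3}{-2} + \frac{O}{-4}\right) = 4 \left(3 \left(- \frac{1}{2}\right) + O \left(- \frac{1}{4}\right)\right) = 4 \left(- \frac{3}{2} - \frac{O}{4}\right) = -6 - O$)
$n{\left(N,T \right)} = \frac{N}{2}$
$\left(11303 + f{\left(4 \right)} \left(- \frac{34}{-22}\right) n{\left(-4,6 \right)}\right) \left(-18591 + 20408\right) = \left(11303 + \left(-6 - 4\right) \left(- \frac{34}{-22}\right) \frac{1}{2} \left(-4\right)\right) \left(-18591 + 20408\right) = \left(11303 + \left(-6 - 4\right) \left(\left(-34\right) \left(- \frac{1}{22}\right)\right) \left(-2\right)\right) 1817 = \left(11303 + \left(-10\right) \frac{17}{11} \left(-2\right)\right) 1817 = \left(11303 - - \frac{340}{11}\right) 1817 = \left(11303 + \frac{340}{11}\right) 1817 = \frac{124673}{11} \cdot 1817 = \frac{226530841}{11}$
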